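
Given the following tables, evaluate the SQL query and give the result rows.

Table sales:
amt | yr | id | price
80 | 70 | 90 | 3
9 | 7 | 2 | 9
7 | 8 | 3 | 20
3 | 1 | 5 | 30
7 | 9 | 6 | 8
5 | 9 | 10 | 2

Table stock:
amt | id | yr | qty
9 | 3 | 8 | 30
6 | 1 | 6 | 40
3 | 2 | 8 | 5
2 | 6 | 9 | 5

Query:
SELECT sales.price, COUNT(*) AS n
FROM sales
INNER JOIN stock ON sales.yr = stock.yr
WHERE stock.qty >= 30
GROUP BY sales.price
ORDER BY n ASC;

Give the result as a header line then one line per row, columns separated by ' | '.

== RESULT ==
sales.price | n
20 | 1

Derivation:
After JOIN stock (4 rows):
sales.amt | sales.yr | sales.id | sales.price | stock.amt | stock.id | stock.yr | stock.qty
7 | 8 | 3 | 20 | 9 | 3 | 8 | 30
7 | 8 | 3 | 20 | 3 | 2 | 8 | 5
7 | 9 | 6 | 8 | 2 | 6 | 9 | 5
5 | 9 | 10 | 2 | 2 | 6 | 9 | 5
After WHERE (1 rows):
sales.amt | sales.yr | sales.id | sales.price | stock.amt | stock.id | stock.yr | stock.qty
7 | 8 | 3 | 20 | 9 | 3 | 8 | 30
After GROUP BY (1 rows):
sales.price | n
20 | 1
After ORDER BY (1 rows):
sales.price | n
20 | 1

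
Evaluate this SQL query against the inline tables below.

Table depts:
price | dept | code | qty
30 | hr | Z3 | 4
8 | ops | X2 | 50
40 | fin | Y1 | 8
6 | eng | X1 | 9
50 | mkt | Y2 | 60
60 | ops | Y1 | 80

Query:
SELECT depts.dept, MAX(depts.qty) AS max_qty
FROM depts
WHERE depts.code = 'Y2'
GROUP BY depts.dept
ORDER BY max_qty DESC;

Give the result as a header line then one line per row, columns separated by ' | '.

== RESULT ==
depts.dept | max_qty
mkt | 60

Derivation:
After WHERE (1 rows):
depts.price | depts.dept | depts.code | depts.qty
50 | mkt | Y2 | 60
After GROUP BY (1 rows):
depts.dept | max_qty
mkt | 60
After ORDER BY (1 rows):
depts.dept | max_qty
mkt | 60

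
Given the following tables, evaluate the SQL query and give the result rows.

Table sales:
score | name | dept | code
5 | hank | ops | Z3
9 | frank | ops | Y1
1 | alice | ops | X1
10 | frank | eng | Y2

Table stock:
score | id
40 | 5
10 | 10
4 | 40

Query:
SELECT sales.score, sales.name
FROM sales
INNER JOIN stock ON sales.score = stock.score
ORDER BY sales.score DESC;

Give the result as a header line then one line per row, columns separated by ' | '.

== RESULT ==
sales.score | sales.name
10 | frank

Derivation:
After JOIN stock (1 rows):
sales.score | sales.name | sales.dept | sales.code | stock.score | stock.id
10 | frank | eng | Y2 | 10 | 10
After SELECT (1 rows):
sales.score | sales.name
10 | frank
After ORDER BY (1 rows):
sales.score | sales.name
10 | frank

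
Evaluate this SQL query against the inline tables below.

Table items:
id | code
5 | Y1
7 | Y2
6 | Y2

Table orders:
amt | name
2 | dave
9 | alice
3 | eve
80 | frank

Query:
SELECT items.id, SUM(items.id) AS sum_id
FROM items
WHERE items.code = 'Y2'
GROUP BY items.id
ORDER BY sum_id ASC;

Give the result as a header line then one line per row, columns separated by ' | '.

== RESULT ==
items.id | sum_id
6 | 6
7 | 7

Derivation:
After WHERE (2 rows):
items.id | items.code
7 | Y2
6 | Y2
After GROUP BY (2 rows):
items.id | sum_id
7 | 7
6 | 6
After ORDER BY (2 rows):
items.id | sum_id
6 | 6
7 | 7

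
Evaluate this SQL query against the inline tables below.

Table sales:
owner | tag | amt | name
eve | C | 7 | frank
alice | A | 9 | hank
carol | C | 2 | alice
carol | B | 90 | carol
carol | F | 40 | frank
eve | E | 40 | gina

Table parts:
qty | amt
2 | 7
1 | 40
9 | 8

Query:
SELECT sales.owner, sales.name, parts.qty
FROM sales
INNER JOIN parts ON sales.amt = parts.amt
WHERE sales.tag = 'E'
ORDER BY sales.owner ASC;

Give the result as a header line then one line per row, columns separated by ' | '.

== RESULT ==
sales.owner | sales.name | parts.qty
eve | gina | 1

Derivation:
After JOIN parts (3 rows):
sales.owner | sales.tag | sales.amt | sales.name | parts.qty | parts.amt
eve | C | 7 | frank | 2 | 7
carol | F | 40 | frank | 1 | 40
eve | E | 40 | gina | 1 | 40
After WHERE (1 rows):
sales.owner | sales.tag | sales.amt | sales.name | parts.qty | parts.amt
eve | E | 40 | gina | 1 | 40
After SELECT (1 rows):
sales.owner | sales.name | parts.qty
eve | gina | 1
After ORDER BY (1 rows):
sales.owner | sales.name | parts.qty
eve | gina | 1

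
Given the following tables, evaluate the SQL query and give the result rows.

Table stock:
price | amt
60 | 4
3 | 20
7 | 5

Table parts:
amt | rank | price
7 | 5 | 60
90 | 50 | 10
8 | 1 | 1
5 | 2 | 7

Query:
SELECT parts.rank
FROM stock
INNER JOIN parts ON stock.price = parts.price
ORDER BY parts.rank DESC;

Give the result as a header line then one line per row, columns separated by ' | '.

== RESULT ==
parts.rank
5
2

Derivation:
After JOIN parts (2 rows):
stock.price | stock.amt | parts.amt | parts.rank | parts.price
60 | 4 | 7 | 5 | 60
7 | 5 | 5 | 2 | 7
After SELECT (2 rows):
parts.rank
5
2
After ORDER BY (2 rows):
parts.rank
5
2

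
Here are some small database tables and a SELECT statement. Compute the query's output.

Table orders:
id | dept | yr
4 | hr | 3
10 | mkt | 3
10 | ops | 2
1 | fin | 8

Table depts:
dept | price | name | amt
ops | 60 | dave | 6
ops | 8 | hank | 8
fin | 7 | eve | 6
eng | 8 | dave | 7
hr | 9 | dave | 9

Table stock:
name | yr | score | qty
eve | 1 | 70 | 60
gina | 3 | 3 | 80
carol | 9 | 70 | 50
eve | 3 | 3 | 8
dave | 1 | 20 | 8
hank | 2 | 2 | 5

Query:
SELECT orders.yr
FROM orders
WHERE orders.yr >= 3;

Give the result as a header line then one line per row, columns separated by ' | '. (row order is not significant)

After WHERE (3 rows):
orders.id | orders.dept | orders.yr
4 | hr | 3
10 | mkt | 3
1 | fin | 8
After SELECT (3 rows):
orders.yr
3
3
8

== RESULT ==
orders.yr
3
3
8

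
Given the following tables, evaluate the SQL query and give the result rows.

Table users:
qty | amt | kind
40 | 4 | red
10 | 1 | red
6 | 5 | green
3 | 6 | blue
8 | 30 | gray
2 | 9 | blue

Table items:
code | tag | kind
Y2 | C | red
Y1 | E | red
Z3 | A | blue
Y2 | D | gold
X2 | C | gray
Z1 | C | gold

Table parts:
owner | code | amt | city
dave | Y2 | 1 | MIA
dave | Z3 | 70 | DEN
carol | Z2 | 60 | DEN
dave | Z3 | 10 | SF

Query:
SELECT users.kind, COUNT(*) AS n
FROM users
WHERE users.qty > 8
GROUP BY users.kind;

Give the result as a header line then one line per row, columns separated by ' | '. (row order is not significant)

== RESULT ==
users.kind | n
red | 2

Derivation:
After WHERE (2 rows):
users.qty | users.amt | users.kind
40 | 4 | red
10 | 1 | red
After GROUP BY (1 rows):
users.kind | n
red | 2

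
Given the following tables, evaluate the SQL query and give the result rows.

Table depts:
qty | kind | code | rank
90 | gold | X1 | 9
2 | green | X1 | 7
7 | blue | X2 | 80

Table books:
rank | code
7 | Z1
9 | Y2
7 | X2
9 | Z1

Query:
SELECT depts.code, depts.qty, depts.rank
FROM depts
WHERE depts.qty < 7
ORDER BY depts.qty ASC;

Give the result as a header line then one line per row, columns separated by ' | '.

== RESULT ==
depts.code | depts.qty | depts.rank
X1 | 2 | 7

Derivation:
After WHERE (1 rows):
depts.qty | depts.kind | depts.code | depts.rank
2 | green | X1 | 7
After SELECT (1 rows):
depts.code | depts.qty | depts.rank
X1 | 2 | 7
After ORDER BY (1 rows):
depts.code | depts.qty | depts.rank
X1 | 2 | 7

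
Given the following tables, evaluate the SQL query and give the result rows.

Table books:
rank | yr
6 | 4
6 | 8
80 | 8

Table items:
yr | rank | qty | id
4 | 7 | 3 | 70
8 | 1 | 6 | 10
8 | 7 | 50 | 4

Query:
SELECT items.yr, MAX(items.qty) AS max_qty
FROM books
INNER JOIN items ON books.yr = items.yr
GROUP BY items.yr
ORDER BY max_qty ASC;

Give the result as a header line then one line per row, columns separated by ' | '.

After JOIN items (5 rows):
books.rank | books.yr | items.yr | items.rank | items.qty | items.id
6 | 4 | 4 | 7 | 3 | 70
6 | 8 | 8 | 1 | 6 | 10
6 | 8 | 8 | 7 | 50 | 4
80 | 8 | 8 | 1 | 6 | 10
80 | 8 | 8 | 7 | 50 | 4
After GROUP BY (2 rows):
items.yr | max_qty
4 | 3
8 | 50
After ORDER BY (2 rows):
items.yr | max_qty
4 | 3
8 | 50

== RESULT ==
items.yr | max_qty
4 | 3
8 | 50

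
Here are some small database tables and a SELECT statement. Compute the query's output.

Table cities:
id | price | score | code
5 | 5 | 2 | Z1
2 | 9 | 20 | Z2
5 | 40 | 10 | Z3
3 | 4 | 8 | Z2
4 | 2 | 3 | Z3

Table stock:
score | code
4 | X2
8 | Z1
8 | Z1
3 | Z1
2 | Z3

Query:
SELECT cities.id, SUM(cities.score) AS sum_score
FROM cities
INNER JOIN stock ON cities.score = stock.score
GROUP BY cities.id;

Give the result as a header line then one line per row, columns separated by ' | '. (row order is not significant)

== RESULT ==
cities.id | sum_score
5 | 2
3 | 16
4 | 3

Derivation:
After JOIN stock (4 rows):
cities.id | cities.price | cities.score | cities.code | stock.score | stock.code
5 | 5 | 2 | Z1 | 2 | Z3
3 | 4 | 8 | Z2 | 8 | Z1
3 | 4 | 8 | Z2 | 8 | Z1
4 | 2 | 3 | Z3 | 3 | Z1
After GROUP BY (3 rows):
cities.id | sum_score
5 | 2
3 | 16
4 | 3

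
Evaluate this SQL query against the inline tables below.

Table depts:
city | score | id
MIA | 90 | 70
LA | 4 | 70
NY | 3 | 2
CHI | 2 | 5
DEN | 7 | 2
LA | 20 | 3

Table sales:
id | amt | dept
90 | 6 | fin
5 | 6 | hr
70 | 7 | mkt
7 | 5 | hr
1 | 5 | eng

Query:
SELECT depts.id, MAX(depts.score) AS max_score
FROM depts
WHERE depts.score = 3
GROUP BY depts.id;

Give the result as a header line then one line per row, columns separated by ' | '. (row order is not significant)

== RESULT ==
depts.id | max_score
2 | 3

Derivation:
After WHERE (1 rows):
depts.city | depts.score | depts.id
NY | 3 | 2
After GROUP BY (1 rows):
depts.id | max_score
2 | 3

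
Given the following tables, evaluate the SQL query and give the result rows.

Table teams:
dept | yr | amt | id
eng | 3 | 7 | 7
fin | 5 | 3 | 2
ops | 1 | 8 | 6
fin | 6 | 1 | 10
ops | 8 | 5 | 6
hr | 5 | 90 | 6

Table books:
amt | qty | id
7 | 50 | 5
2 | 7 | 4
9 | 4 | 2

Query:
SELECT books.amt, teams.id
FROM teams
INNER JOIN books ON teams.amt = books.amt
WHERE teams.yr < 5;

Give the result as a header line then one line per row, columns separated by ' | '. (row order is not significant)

== RESULT ==
books.amt | teams.id
7 | 7

Derivation:
After JOIN books (1 rows):
teams.dept | teams.yr | teams.amt | teams.id | books.amt | books.qty | books.id
eng | 3 | 7 | 7 | 7 | 50 | 5
After WHERE (1 rows):
teams.dept | teams.yr | teams.amt | teams.id | books.amt | books.qty | books.id
eng | 3 | 7 | 7 | 7 | 50 | 5
After SELECT (1 rows):
books.amt | teams.id
7 | 7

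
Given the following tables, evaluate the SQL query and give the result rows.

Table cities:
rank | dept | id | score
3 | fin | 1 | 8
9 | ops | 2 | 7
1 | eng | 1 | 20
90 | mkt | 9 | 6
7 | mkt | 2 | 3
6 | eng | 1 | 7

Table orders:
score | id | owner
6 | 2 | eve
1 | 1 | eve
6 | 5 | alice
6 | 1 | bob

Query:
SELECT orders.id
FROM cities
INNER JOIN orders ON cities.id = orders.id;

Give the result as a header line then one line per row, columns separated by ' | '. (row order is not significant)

== RESULT ==
orders.id
1
1
2
1
1
2
1
1

Derivation:
After JOIN orders (8 rows):
cities.rank | cities.dept | cities.id | cities.score | orders.score | orders.id | orders.owner
3 | fin | 1 | 8 | 1 | 1 | eve
3 | fin | 1 | 8 | 6 | 1 | bob
9 | ops | 2 | 7 | 6 | 2 | eve
1 | eng | 1 | 20 | 1 | 1 | eve
1 | eng | 1 | 20 | 6 | 1 | bob
7 | mkt | 2 | 3 | 6 | 2 | eve
6 | eng | 1 | 7 | 1 | 1 | eve
6 | eng | 1 | 7 | 6 | 1 | bob
After SELECT (8 rows):
orders.id
1
1
2
1
1
2
1
1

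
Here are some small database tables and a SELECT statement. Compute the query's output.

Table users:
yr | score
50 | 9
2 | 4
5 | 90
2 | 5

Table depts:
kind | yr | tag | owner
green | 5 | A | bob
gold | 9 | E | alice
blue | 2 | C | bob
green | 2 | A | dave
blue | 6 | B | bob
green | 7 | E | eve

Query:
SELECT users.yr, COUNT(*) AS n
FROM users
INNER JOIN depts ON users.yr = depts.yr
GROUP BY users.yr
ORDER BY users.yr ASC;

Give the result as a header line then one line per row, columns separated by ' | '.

== RESULT ==
users.yr | n
2 | 4
5 | 1

Derivation:
After JOIN depts (5 rows):
users.yr | users.score | depts.kind | depts.yr | depts.tag | depts.owner
2 | 4 | blue | 2 | C | bob
2 | 4 | green | 2 | A | dave
5 | 90 | green | 5 | A | bob
2 | 5 | blue | 2 | C | bob
2 | 5 | green | 2 | A | dave
After GROUP BY (2 rows):
users.yr | n
2 | 4
5 | 1
After ORDER BY (2 rows):
users.yr | n
2 | 4
5 | 1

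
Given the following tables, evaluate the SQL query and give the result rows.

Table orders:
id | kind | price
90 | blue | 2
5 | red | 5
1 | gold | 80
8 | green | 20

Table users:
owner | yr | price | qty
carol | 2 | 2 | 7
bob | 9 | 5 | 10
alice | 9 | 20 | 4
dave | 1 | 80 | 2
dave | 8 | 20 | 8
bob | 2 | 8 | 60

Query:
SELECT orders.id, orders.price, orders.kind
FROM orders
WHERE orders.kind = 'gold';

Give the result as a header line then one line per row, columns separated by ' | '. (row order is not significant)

After WHERE (1 rows):
orders.id | orders.kind | orders.price
1 | gold | 80
After SELECT (1 rows):
orders.id | orders.price | orders.kind
1 | 80 | gold

== RESULT ==
orders.id | orders.price | orders.kind
1 | 80 | gold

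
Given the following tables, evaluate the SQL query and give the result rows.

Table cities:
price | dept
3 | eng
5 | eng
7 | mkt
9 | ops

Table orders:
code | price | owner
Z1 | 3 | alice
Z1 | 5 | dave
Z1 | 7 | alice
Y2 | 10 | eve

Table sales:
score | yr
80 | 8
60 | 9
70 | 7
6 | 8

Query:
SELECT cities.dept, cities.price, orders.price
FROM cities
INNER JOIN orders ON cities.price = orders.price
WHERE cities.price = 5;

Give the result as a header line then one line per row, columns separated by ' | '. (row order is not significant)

After JOIN orders (3 rows):
cities.price | cities.dept | orders.code | orders.price | orders.owner
3 | eng | Z1 | 3 | alice
5 | eng | Z1 | 5 | dave
7 | mkt | Z1 | 7 | alice
After WHERE (1 rows):
cities.price | cities.dept | orders.code | orders.price | orders.owner
5 | eng | Z1 | 5 | dave
After SELECT (1 rows):
cities.dept | cities.price | orders.price
eng | 5 | 5

== RESULT ==
cities.dept | cities.price | orders.price
eng | 5 | 5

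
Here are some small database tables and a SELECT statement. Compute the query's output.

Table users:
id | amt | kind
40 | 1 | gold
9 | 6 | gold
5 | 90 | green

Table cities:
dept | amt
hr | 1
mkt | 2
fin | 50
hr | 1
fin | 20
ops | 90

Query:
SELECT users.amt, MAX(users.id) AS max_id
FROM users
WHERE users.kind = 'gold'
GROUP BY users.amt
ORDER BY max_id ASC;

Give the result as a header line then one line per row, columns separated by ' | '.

== RESULT ==
users.amt | max_id
6 | 9
1 | 40

Derivation:
After WHERE (2 rows):
users.id | users.amt | users.kind
40 | 1 | gold
9 | 6 | gold
After GROUP BY (2 rows):
users.amt | max_id
1 | 40
6 | 9
After ORDER BY (2 rows):
users.amt | max_id
6 | 9
1 | 40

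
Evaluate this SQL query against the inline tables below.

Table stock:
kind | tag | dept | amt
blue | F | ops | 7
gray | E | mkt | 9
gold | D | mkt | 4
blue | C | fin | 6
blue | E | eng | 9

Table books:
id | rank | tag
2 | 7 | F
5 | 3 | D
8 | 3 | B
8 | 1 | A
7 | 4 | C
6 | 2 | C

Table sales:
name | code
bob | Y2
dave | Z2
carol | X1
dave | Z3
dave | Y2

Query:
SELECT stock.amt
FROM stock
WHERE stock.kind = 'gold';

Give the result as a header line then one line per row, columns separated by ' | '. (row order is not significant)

After WHERE (1 rows):
stock.kind | stock.tag | stock.dept | stock.amt
gold | D | mkt | 4
After SELECT (1 rows):
stock.amt
4

== RESULT ==
stock.amt
4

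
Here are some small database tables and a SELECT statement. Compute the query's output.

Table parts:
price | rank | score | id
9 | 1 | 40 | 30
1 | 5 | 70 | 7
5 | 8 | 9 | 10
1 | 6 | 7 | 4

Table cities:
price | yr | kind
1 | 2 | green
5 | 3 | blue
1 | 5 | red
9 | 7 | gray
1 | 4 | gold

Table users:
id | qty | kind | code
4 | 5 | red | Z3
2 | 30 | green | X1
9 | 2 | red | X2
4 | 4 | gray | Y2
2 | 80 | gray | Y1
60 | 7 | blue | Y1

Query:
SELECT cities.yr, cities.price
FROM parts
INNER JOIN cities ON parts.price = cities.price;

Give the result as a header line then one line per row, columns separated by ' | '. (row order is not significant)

== RESULT ==
cities.yr | cities.price
7 | 9
2 | 1
5 | 1
4 | 1
3 | 5
2 | 1
5 | 1
4 | 1

Derivation:
After JOIN cities (8 rows):
parts.price | parts.rank | parts.score | parts.id | cities.price | cities.yr | cities.kind
9 | 1 | 40 | 30 | 9 | 7 | gray
1 | 5 | 70 | 7 | 1 | 2 | green
1 | 5 | 70 | 7 | 1 | 5 | red
1 | 5 | 70 | 7 | 1 | 4 | gold
5 | 8 | 9 | 10 | 5 | 3 | blue
1 | 6 | 7 | 4 | 1 | 2 | green
1 | 6 | 7 | 4 | 1 | 5 | red
1 | 6 | 7 | 4 | 1 | 4 | gold
After SELECT (8 rows):
cities.yr | cities.price
7 | 9
2 | 1
5 | 1
4 | 1
3 | 5
2 | 1
5 | 1
4 | 1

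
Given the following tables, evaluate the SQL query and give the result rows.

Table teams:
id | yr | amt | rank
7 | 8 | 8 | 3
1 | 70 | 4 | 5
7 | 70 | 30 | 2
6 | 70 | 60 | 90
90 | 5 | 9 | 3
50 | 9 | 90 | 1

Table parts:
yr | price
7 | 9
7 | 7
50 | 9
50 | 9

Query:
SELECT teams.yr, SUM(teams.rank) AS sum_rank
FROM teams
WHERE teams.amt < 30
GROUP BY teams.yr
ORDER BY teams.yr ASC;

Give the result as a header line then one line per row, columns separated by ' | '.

After WHERE (3 rows):
teams.id | teams.yr | teams.amt | teams.rank
7 | 8 | 8 | 3
1 | 70 | 4 | 5
90 | 5 | 9 | 3
After GROUP BY (3 rows):
teams.yr | sum_rank
8 | 3
70 | 5
5 | 3
After ORDER BY (3 rows):
teams.yr | sum_rank
5 | 3
8 | 3
70 | 5

== RESULT ==
teams.yr | sum_rank
5 | 3
8 | 3
70 | 5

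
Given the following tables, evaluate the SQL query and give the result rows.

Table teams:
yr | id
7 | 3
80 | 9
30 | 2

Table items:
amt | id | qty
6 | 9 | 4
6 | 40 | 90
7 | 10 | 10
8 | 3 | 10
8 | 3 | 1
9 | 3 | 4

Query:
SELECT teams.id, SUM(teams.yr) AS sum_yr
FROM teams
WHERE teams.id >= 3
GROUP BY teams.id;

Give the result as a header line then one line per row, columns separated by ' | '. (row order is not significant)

After WHERE (2 rows):
teams.yr | teams.id
7 | 3
80 | 9
After GROUP BY (2 rows):
teams.id | sum_yr
3 | 7
9 | 80

== RESULT ==
teams.id | sum_yr
3 | 7
9 | 80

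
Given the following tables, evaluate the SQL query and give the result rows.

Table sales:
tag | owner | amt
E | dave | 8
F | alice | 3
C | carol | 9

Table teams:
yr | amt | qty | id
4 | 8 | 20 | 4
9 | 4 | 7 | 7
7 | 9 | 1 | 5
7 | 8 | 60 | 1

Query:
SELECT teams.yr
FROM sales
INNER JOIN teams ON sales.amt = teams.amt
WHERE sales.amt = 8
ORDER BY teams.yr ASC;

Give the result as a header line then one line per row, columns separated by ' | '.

After JOIN teams (3 rows):
sales.tag | sales.owner | sales.amt | teams.yr | teams.amt | teams.qty | teams.id
E | dave | 8 | 4 | 8 | 20 | 4
E | dave | 8 | 7 | 8 | 60 | 1
C | carol | 9 | 7 | 9 | 1 | 5
After WHERE (2 rows):
sales.tag | sales.owner | sales.amt | teams.yr | teams.amt | teams.qty | teams.id
E | dave | 8 | 4 | 8 | 20 | 4
E | dave | 8 | 7 | 8 | 60 | 1
After SELECT (2 rows):
teams.yr
4
7
After ORDER BY (2 rows):
teams.yr
4
7

== RESULT ==
teams.yr
4
7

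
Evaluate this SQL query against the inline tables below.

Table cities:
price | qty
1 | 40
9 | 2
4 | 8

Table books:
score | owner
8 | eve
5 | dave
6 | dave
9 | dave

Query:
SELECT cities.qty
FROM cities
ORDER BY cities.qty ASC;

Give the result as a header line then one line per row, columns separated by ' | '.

After SELECT (3 rows):
cities.qty
40
2
8
After ORDER BY (3 rows):
cities.qty
2
8
40

== RESULT ==
cities.qty
2
8
40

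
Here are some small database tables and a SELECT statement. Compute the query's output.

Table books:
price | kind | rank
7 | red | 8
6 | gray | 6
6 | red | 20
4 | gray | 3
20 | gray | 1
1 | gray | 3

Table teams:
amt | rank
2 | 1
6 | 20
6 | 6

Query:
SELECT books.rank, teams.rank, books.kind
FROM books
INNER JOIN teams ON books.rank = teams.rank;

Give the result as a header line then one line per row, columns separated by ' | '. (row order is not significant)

After JOIN teams (3 rows):
books.price | books.kind | books.rank | teams.amt | teams.rank
6 | gray | 6 | 6 | 6
6 | red | 20 | 6 | 20
20 | gray | 1 | 2 | 1
After SELECT (3 rows):
books.rank | teams.rank | books.kind
6 | 6 | gray
20 | 20 | red
1 | 1 | gray

== RESULT ==
books.rank | teams.rank | books.kind
6 | 6 | gray
20 | 20 | red
1 | 1 | gray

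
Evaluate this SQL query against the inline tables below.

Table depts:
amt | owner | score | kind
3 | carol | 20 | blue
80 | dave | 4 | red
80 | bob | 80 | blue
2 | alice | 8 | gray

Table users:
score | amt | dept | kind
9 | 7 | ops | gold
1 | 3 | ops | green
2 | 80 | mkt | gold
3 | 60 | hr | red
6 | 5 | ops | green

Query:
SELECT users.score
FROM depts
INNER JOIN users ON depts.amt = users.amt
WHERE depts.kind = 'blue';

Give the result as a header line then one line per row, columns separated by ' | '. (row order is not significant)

After JOIN users (3 rows):
depts.amt | depts.owner | depts.score | depts.kind | users.score | users.amt | users.dept | users.kind
3 | carol | 20 | blue | 1 | 3 | ops | green
80 | dave | 4 | red | 2 | 80 | mkt | gold
80 | bob | 80 | blue | 2 | 80 | mkt | gold
After WHERE (2 rows):
depts.amt | depts.owner | depts.score | depts.kind | users.score | users.amt | users.dept | users.kind
3 | carol | 20 | blue | 1 | 3 | ops | green
80 | bob | 80 | blue | 2 | 80 | mkt | gold
After SELECT (2 rows):
users.score
1
2

== RESULT ==
users.score
1
2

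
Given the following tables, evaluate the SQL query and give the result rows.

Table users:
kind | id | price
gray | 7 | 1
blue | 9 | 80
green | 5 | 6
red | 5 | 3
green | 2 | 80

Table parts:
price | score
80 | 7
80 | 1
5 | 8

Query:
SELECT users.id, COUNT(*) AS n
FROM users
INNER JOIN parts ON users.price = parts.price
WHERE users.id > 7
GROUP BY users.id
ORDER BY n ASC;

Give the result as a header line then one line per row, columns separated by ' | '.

After JOIN parts (4 rows):
users.kind | users.id | users.price | parts.price | parts.score
blue | 9 | 80 | 80 | 7
blue | 9 | 80 | 80 | 1
green | 2 | 80 | 80 | 7
green | 2 | 80 | 80 | 1
After WHERE (2 rows):
users.kind | users.id | users.price | parts.price | parts.score
blue | 9 | 80 | 80 | 7
blue | 9 | 80 | 80 | 1
After GROUP BY (1 rows):
users.id | n
9 | 2
After ORDER BY (1 rows):
users.id | n
9 | 2

== RESULT ==
users.id | n
9 | 2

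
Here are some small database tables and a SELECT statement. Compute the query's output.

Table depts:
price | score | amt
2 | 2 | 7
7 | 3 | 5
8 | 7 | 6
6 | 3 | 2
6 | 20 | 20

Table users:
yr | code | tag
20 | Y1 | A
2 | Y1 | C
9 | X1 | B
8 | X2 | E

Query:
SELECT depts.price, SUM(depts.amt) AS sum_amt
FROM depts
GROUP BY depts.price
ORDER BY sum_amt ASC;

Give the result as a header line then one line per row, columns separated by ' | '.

== RESULT ==
depts.price | sum_amt
7 | 5
8 | 6
2 | 7
6 | 22

Derivation:
After GROUP BY (4 rows):
depts.price | sum_amt
2 | 7
7 | 5
8 | 6
6 | 22
After ORDER BY (4 rows):
depts.price | sum_amt
7 | 5
8 | 6
2 | 7
6 | 22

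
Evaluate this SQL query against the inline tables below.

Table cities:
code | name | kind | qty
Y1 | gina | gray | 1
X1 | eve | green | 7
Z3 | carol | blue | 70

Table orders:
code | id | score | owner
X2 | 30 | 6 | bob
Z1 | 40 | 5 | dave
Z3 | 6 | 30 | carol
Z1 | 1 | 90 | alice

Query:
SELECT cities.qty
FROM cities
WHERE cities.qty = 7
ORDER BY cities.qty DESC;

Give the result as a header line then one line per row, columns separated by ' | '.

== RESULT ==
cities.qty
7

Derivation:
After WHERE (1 rows):
cities.code | cities.name | cities.kind | cities.qty
X1 | eve | green | 7
After SELECT (1 rows):
cities.qty
7
After ORDER BY (1 rows):
cities.qty
7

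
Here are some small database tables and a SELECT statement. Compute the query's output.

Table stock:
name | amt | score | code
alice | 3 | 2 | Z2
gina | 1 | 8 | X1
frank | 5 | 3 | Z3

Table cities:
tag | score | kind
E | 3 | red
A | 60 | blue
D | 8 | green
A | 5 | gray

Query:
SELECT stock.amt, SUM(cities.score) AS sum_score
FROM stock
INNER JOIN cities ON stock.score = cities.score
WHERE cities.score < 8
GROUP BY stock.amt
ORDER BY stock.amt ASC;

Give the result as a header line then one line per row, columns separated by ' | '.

== RESULT ==
stock.amt | sum_score
5 | 3

Derivation:
After JOIN cities (2 rows):
stock.name | stock.amt | stock.score | stock.code | cities.tag | cities.score | cities.kind
gina | 1 | 8 | X1 | D | 8 | green
frank | 5 | 3 | Z3 | E | 3 | red
After WHERE (1 rows):
stock.name | stock.amt | stock.score | stock.code | cities.tag | cities.score | cities.kind
frank | 5 | 3 | Z3 | E | 3 | red
After GROUP BY (1 rows):
stock.amt | sum_score
5 | 3
After ORDER BY (1 rows):
stock.amt | sum_score
5 | 3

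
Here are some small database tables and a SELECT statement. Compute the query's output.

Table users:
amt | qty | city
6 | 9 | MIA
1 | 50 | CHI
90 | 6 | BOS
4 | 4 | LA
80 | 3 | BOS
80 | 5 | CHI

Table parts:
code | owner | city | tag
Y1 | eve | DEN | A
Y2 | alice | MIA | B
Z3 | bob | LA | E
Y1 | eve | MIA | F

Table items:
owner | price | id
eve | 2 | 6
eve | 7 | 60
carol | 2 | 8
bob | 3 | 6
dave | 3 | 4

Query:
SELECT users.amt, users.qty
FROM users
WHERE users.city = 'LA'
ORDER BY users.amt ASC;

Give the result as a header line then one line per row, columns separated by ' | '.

== RESULT ==
users.amt | users.qty
4 | 4

Derivation:
After WHERE (1 rows):
users.amt | users.qty | users.city
4 | 4 | LA
After SELECT (1 rows):
users.amt | users.qty
4 | 4
After ORDER BY (1 rows):
users.amt | users.qty
4 | 4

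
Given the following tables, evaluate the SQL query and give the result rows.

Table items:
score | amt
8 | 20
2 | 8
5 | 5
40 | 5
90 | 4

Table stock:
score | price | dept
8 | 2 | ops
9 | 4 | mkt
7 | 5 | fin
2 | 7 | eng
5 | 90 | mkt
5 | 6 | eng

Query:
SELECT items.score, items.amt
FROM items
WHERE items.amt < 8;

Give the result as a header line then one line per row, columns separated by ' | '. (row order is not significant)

== RESULT ==
items.score | items.amt
5 | 5
40 | 5
90 | 4

Derivation:
After WHERE (3 rows):
items.score | items.amt
5 | 5
40 | 5
90 | 4
After SELECT (3 rows):
items.score | items.amt
5 | 5
40 | 5
90 | 4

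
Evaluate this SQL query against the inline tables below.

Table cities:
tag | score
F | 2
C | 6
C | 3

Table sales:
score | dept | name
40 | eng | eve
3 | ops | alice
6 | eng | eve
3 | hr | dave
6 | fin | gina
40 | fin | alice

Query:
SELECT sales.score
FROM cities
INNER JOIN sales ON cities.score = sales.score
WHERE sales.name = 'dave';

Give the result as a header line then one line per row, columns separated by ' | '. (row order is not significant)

After JOIN sales (4 rows):
cities.tag | cities.score | sales.score | sales.dept | sales.name
C | 6 | 6 | eng | eve
C | 6 | 6 | fin | gina
C | 3 | 3 | ops | alice
C | 3 | 3 | hr | dave
After WHERE (1 rows):
cities.tag | cities.score | sales.score | sales.dept | sales.name
C | 3 | 3 | hr | dave
After SELECT (1 rows):
sales.score
3

== RESULT ==
sales.score
3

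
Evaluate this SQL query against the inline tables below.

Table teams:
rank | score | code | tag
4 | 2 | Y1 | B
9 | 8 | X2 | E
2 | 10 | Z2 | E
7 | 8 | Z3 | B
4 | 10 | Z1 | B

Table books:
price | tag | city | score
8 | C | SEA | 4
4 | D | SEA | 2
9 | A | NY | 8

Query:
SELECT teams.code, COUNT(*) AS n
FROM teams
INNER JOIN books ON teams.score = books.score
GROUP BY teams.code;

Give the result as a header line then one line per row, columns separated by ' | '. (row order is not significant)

== RESULT ==
teams.code | n
Y1 | 1
X2 | 1
Z3 | 1

Derivation:
After JOIN books (3 rows):
teams.rank | teams.score | teams.code | teams.tag | books.price | books.tag | books.city | books.score
4 | 2 | Y1 | B | 4 | D | SEA | 2
9 | 8 | X2 | E | 9 | A | NY | 8
7 | 8 | Z3 | B | 9 | A | NY | 8
After GROUP BY (3 rows):
teams.code | n
Y1 | 1
X2 | 1
Z3 | 1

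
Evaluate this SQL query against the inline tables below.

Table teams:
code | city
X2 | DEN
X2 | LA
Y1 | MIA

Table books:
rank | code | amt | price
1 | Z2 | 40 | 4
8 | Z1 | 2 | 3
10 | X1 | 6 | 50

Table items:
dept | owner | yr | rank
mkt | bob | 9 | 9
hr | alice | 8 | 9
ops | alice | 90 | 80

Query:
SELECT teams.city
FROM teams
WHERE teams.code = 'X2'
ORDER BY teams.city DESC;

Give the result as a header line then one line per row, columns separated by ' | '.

After WHERE (2 rows):
teams.code | teams.city
X2 | DEN
X2 | LA
After SELECT (2 rows):
teams.city
DEN
LA
After ORDER BY (2 rows):
teams.city
LA
DEN

== RESULT ==
teams.city
LA
DEN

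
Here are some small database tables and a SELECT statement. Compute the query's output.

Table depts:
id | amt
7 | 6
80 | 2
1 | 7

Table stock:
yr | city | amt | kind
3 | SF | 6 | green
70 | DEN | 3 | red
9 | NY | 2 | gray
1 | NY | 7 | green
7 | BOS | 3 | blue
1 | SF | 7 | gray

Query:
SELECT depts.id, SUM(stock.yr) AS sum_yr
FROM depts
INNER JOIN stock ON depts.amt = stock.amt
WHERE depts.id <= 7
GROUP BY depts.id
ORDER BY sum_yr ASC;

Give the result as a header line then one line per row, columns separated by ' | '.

After JOIN stock (4 rows):
depts.id | depts.amt | stock.yr | stock.city | stock.amt | stock.kind
7 | 6 | 3 | SF | 6 | green
80 | 2 | 9 | NY | 2 | gray
1 | 7 | 1 | NY | 7 | green
1 | 7 | 1 | SF | 7 | gray
After WHERE (3 rows):
depts.id | depts.amt | stock.yr | stock.city | stock.amt | stock.kind
7 | 6 | 3 | SF | 6 | green
1 | 7 | 1 | NY | 7 | green
1 | 7 | 1 | SF | 7 | gray
After GROUP BY (2 rows):
depts.id | sum_yr
7 | 3
1 | 2
After ORDER BY (2 rows):
depts.id | sum_yr
1 | 2
7 | 3

== RESULT ==
depts.id | sum_yr
1 | 2
7 | 3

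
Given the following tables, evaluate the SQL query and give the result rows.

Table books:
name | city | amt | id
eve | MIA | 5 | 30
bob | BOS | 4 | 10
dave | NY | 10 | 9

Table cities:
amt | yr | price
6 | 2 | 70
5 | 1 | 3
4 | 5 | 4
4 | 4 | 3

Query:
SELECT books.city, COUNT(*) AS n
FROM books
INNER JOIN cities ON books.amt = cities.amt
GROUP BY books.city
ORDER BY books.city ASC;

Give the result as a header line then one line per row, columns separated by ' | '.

After JOIN cities (3 rows):
books.name | books.city | books.amt | books.id | cities.amt | cities.yr | cities.price
eve | MIA | 5 | 30 | 5 | 1 | 3
bob | BOS | 4 | 10 | 4 | 5 | 4
bob | BOS | 4 | 10 | 4 | 4 | 3
After GROUP BY (2 rows):
books.city | n
MIA | 1
BOS | 2
After ORDER BY (2 rows):
books.city | n
BOS | 2
MIA | 1

== RESULT ==
books.city | n
BOS | 2
MIA | 1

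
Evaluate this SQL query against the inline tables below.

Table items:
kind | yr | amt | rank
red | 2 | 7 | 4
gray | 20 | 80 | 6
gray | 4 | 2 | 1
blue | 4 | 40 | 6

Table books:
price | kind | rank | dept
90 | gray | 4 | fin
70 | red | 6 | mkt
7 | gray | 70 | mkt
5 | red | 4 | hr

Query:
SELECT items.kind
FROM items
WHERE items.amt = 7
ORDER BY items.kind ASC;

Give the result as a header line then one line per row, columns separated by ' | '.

== RESULT ==
items.kind
red

Derivation:
After WHERE (1 rows):
items.kind | items.yr | items.amt | items.rank
red | 2 | 7 | 4
After SELECT (1 rows):
items.kind
red
After ORDER BY (1 rows):
items.kind
red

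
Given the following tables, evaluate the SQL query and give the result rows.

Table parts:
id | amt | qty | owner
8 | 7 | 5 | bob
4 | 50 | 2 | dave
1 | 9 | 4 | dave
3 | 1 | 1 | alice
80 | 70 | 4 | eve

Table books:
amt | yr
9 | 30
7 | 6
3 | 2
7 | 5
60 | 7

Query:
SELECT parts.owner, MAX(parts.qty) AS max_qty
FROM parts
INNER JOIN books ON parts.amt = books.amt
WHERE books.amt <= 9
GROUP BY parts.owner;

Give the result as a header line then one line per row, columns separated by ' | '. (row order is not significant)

After JOIN books (3 rows):
parts.id | parts.amt | parts.qty | parts.owner | books.amt | books.yr
8 | 7 | 5 | bob | 7 | 6
8 | 7 | 5 | bob | 7 | 5
1 | 9 | 4 | dave | 9 | 30
After WHERE (3 rows):
parts.id | parts.amt | parts.qty | parts.owner | books.amt | books.yr
8 | 7 | 5 | bob | 7 | 6
8 | 7 | 5 | bob | 7 | 5
1 | 9 | 4 | dave | 9 | 30
After GROUP BY (2 rows):
parts.owner | max_qty
bob | 5
dave | 4

== RESULT ==
parts.owner | max_qty
bob | 5
dave | 4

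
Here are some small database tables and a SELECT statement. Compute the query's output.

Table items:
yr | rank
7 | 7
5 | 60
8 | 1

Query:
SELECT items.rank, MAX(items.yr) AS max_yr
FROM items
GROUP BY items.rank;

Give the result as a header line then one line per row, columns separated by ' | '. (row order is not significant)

After GROUP BY (3 rows):
items.rank | max_yr
7 | 7
60 | 5
1 | 8

== RESULT ==
items.rank | max_yr
7 | 7
60 | 5
1 | 8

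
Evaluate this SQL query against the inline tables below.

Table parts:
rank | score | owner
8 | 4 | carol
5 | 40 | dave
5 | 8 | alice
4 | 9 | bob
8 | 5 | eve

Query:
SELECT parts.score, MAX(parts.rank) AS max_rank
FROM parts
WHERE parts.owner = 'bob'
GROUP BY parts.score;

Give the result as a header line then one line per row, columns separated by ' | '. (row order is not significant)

== RESULT ==
parts.score | max_rank
9 | 4

Derivation:
After WHERE (1 rows):
parts.rank | parts.score | parts.owner
4 | 9 | bob
After GROUP BY (1 rows):
parts.score | max_rank
9 | 4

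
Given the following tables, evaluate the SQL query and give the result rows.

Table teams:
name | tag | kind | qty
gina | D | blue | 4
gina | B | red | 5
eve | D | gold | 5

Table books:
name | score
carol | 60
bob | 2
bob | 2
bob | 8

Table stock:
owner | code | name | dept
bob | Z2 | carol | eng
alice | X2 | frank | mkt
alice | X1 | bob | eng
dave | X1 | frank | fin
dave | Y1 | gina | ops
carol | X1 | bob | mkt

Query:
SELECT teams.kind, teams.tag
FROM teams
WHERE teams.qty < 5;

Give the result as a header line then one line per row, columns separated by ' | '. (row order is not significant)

After WHERE (1 rows):
teams.name | teams.tag | teams.kind | teams.qty
gina | D | blue | 4
After SELECT (1 rows):
teams.kind | teams.tag
blue | D

== RESULT ==
teams.kind | teams.tag
blue | D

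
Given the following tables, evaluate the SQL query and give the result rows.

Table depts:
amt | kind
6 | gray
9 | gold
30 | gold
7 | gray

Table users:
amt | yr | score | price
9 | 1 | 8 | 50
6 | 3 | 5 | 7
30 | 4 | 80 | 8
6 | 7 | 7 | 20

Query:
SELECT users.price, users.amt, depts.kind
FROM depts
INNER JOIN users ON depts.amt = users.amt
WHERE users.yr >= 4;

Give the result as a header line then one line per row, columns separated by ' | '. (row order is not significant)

After JOIN users (4 rows):
depts.amt | depts.kind | users.amt | users.yr | users.score | users.price
6 | gray | 6 | 3 | 5 | 7
6 | gray | 6 | 7 | 7 | 20
9 | gold | 9 | 1 | 8 | 50
30 | gold | 30 | 4 | 80 | 8
After WHERE (2 rows):
depts.amt | depts.kind | users.amt | users.yr | users.score | users.price
6 | gray | 6 | 7 | 7 | 20
30 | gold | 30 | 4 | 80 | 8
After SELECT (2 rows):
users.price | users.amt | depts.kind
20 | 6 | gray
8 | 30 | gold

== RESULT ==
users.price | users.amt | depts.kind
20 | 6 | gray
8 | 30 | gold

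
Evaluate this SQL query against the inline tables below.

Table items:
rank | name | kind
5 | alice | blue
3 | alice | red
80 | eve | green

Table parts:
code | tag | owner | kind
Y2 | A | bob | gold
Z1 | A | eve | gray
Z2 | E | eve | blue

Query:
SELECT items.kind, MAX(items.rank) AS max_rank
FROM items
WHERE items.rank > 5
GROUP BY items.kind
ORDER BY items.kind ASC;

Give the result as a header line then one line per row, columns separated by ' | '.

== RESULT ==
items.kind | max_rank
green | 80

Derivation:
After WHERE (1 rows):
items.rank | items.name | items.kind
80 | eve | green
After GROUP BY (1 rows):
items.kind | max_rank
green | 80
After ORDER BY (1 rows):
items.kind | max_rank
green | 80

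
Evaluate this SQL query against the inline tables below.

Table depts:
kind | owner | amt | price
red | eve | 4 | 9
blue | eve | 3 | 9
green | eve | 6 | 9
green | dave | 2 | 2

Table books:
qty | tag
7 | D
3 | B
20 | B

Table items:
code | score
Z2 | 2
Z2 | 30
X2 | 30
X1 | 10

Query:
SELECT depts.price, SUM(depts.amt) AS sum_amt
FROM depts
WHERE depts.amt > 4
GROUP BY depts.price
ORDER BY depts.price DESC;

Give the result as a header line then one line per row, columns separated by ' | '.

== RESULT ==
depts.price | sum_amt
9 | 6

Derivation:
After WHERE (1 rows):
depts.kind | depts.owner | depts.amt | depts.price
green | eve | 6 | 9
After GROUP BY (1 rows):
depts.price | sum_amt
9 | 6
After ORDER BY (1 rows):
depts.price | sum_amt
9 | 6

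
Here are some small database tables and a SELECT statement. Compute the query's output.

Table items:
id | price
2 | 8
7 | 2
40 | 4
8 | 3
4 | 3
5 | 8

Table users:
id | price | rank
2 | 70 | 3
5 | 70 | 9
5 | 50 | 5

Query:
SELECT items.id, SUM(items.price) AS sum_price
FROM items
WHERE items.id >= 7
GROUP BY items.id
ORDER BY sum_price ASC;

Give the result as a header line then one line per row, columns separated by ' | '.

== RESULT ==
items.id | sum_price
7 | 2
8 | 3
40 | 4

Derivation:
After WHERE (3 rows):
items.id | items.price
7 | 2
40 | 4
8 | 3
After GROUP BY (3 rows):
items.id | sum_price
7 | 2
40 | 4
8 | 3
After ORDER BY (3 rows):
items.id | sum_price
7 | 2
8 | 3
40 | 4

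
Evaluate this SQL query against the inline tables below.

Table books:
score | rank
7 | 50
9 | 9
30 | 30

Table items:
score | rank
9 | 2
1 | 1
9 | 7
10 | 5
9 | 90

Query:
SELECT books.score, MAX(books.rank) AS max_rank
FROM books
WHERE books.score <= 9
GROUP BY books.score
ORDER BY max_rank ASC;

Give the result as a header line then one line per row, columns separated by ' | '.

== RESULT ==
books.score | max_rank
9 | 9
7 | 50

Derivation:
After WHERE (2 rows):
books.score | books.rank
7 | 50
9 | 9
After GROUP BY (2 rows):
books.score | max_rank
7 | 50
9 | 9
After ORDER BY (2 rows):
books.score | max_rank
9 | 9
7 | 50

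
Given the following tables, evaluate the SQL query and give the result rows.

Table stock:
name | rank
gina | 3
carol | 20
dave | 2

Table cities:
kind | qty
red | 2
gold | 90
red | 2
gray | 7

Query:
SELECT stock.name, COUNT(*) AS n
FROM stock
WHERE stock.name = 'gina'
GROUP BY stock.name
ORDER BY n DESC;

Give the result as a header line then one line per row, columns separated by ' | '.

== RESULT ==
stock.name | n
gina | 1

Derivation:
After WHERE (1 rows):
stock.name | stock.rank
gina | 3
After GROUP BY (1 rows):
stock.name | n
gina | 1
After ORDER BY (1 rows):
stock.name | n
gina | 1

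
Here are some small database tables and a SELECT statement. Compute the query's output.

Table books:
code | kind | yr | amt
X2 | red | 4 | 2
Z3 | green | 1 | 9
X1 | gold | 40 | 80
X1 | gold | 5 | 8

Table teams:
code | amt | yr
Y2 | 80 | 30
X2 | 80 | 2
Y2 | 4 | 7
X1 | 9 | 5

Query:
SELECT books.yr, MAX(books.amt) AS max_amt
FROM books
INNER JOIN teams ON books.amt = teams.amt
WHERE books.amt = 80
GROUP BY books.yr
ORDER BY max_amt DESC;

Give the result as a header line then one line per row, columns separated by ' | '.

After JOIN teams (3 rows):
books.code | books.kind | books.yr | books.amt | teams.code | teams.amt | teams.yr
Z3 | green | 1 | 9 | X1 | 9 | 5
X1 | gold | 40 | 80 | Y2 | 80 | 30
X1 | gold | 40 | 80 | X2 | 80 | 2
After WHERE (2 rows):
books.code | books.kind | books.yr | books.amt | teams.code | teams.amt | teams.yr
X1 | gold | 40 | 80 | Y2 | 80 | 30
X1 | gold | 40 | 80 | X2 | 80 | 2
After GROUP BY (1 rows):
books.yr | max_amt
40 | 80
After ORDER BY (1 rows):
books.yr | max_amt
40 | 80

== RESULT ==
books.yr | max_amt
40 | 80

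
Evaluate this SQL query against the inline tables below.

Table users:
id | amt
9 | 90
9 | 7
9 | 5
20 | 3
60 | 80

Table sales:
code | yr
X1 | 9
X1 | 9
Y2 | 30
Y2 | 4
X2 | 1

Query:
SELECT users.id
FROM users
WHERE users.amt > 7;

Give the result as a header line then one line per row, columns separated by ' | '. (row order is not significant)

After WHERE (2 rows):
users.id | users.amt
9 | 90
60 | 80
After SELECT (2 rows):
users.id
9
60

== RESULT ==
users.id
9
60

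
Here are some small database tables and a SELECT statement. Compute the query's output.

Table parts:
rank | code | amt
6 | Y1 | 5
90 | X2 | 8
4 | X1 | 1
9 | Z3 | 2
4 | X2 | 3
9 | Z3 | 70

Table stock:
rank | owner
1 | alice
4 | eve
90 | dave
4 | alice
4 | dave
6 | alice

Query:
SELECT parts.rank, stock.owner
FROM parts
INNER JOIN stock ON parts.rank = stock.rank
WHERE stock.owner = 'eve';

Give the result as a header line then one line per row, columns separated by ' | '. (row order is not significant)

After JOIN stock (8 rows):
parts.rank | parts.code | parts.amt | stock.rank | stock.owner
6 | Y1 | 5 | 6 | alice
90 | X2 | 8 | 90 | dave
4 | X1 | 1 | 4 | eve
4 | X1 | 1 | 4 | alice
4 | X1 | 1 | 4 | dave
4 | X2 | 3 | 4 | eve
4 | X2 | 3 | 4 | alice
4 | X2 | 3 | 4 | dave
After WHERE (2 rows):
parts.rank | parts.code | parts.amt | stock.rank | stock.owner
4 | X1 | 1 | 4 | eve
4 | X2 | 3 | 4 | eve
After SELECT (2 rows):
parts.rank | stock.owner
4 | eve
4 | eve

== RESULT ==
parts.rank | stock.owner
4 | eve
4 | eve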